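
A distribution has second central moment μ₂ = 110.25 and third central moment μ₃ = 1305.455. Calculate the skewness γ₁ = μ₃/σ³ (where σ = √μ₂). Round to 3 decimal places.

1.128

σ = √μ₂ = √110.25 = 10.50000
σ³ = μ₂^(3/2) = 1157.62500
γ₁ = μ₃/σ³ = 1305.455 / 1157.62500 ≈ 1.128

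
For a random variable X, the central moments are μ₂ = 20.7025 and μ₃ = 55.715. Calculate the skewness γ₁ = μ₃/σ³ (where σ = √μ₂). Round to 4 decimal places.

σ = √μ₂ = √20.7025 = 4.55000
σ³ = μ₂^(3/2) = 94.19638
γ₁ = μ₃/σ³ = 55.715 / 94.19638 ≈ 0.5915

0.5915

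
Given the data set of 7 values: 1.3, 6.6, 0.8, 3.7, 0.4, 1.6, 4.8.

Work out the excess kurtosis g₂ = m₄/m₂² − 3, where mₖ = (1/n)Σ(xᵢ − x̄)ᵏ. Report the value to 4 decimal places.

-1.0956

x̄ = 2.7429
Σ(xᵢ − x̄)² = 32.6771 ⇒ m₂ = 4.66816
Σ(xᵢ − x̄)⁴ = 290.5065 ⇒ m₄ = 41.50092
m₂² = 21.79175
g₂ = m₄/m₂² − 3 = 1.90443 − 3 ≈ -1.0956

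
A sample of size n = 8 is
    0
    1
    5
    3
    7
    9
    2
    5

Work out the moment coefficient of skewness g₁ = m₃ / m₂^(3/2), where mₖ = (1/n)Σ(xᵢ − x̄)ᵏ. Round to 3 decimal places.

x̄ = (0 + 1 + 5 + 3 + 7 + 9 + 2 + 5) / 8 = 4.0000
deviations (xᵢ − x̄): -4.0000, -3.0000, 1.0000, -1.0000, 3.0000, 5.0000, -2.0000, 1.0000
Σ(xᵢ − x̄)² = 66.0000 ⇒ m₂ = 66.0000/8 = 8.25000
Σ(xᵢ − x̄)³ = 54.0000 ⇒ m₃ = 54.0000/8 = 6.75000
m₂^(3/2) = 8.25000^(1.5) = 23.69632
g₁ = m₃ / m₂^(3/2) = 6.75000 / 23.69632 ≈ 0.285

0.285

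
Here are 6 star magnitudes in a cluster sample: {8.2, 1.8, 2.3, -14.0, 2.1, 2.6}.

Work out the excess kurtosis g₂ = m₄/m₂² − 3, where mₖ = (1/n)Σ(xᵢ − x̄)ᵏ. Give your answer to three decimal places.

x̄ = 0.5000
Σ(xᵢ − x̄)² = 281.4400 ⇒ m₂ = 46.90667
Σ(xᵢ − x̄)⁴ = 47759.7220 ⇒ m₄ = 7959.95367
m₂² = 2200.23538
g₂ = m₄/m₂² − 3 = 3.61777 − 3 ≈ 0.618

0.618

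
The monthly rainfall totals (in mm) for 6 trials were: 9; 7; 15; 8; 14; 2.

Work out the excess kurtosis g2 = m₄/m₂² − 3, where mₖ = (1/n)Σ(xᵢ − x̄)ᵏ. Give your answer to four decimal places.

-1.0137

x̄ = 9.1667
Σ(xᵢ − x̄)² = 114.8333 ⇒ m₂ = 19.13889
Σ(xᵢ − x̄)⁴ = 4365.4861 ⇒ m₄ = 727.58102
m₂² = 366.29707
g2 = m₄/m₂² − 3 = 1.98631 − 3 ≈ -1.0137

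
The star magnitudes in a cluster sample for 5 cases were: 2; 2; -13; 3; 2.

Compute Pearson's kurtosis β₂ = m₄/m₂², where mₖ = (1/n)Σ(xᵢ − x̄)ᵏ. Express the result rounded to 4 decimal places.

3.2307

x̄ = -0.8000
Σ(xᵢ − x̄)² = 186.8000 ⇒ m₂ = 37.36000
Σ(xᵢ − x̄)⁴ = 22546.2560 ⇒ m₄ = 4509.25120
m₂² = 1395.76960
β₂ = m₄/m₂² = 4509.25120 / 1395.76960 ≈ 3.2307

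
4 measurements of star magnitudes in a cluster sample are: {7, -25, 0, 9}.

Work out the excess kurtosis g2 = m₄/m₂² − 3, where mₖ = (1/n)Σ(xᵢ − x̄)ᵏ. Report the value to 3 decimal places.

-0.842

x̄ = -2.2500
Σ(xᵢ − x̄)² = 734.7500 ⇒ m₂ = 183.68750
Σ(xᵢ − x̄)⁴ = 291235.5781 ⇒ m₄ = 72808.89453
m₂² = 33741.09766
g2 = m₄/m₂² − 3 = 2.15787 − 3 ≈ -0.842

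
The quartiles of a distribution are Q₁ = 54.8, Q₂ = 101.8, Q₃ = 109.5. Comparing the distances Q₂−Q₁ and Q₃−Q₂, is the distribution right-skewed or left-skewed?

left-skewed

Q₂ − Q₁ = 47.0;  Q₃ − Q₂ = 7.7
Q₂ − Q₁ > Q₃ − Q₂ ⇒ the lower half is more spread out ⇒ left-skewed.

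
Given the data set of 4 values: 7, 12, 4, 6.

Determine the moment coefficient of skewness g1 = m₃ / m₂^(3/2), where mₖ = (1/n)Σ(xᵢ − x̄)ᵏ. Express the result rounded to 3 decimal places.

0.692

x̄ = (7 + 12 + 4 + 6) / 4 = 7.2500
deviations (xᵢ − x̄): -0.2500, 4.7500, -3.2500, -1.2500
Σ(xᵢ − x̄)² = 34.7500 ⇒ m₂ = 34.7500/4 = 8.68750
Σ(xᵢ − x̄)³ = 70.8750 ⇒ m₃ = 70.8750/4 = 17.71875
m₂^(3/2) = 8.68750^(1.5) = 25.60603
g1 = m₃ / m₂^(3/2) = 17.71875 / 25.60603 ≈ 0.692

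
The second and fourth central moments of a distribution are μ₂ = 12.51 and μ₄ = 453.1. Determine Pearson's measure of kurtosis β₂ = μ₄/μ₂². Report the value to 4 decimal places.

μ₂² = 12.51² = 156.50010
μ₄/μ₂² = 453.1 / 156.50010 = 2.89521
β₂ ≈ 2.8952

2.8952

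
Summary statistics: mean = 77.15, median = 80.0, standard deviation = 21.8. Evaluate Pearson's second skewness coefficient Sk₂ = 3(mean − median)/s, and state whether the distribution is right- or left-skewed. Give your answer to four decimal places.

Sk₂ = 3(77.15 − 80.0) / 21.8 = 3 × -2.8500 / 21.8
    = -8.5500 / 21.8 ≈ -0.3922
Sk₂ < 0 ⇒ mean < median ⇒ left-skewed (negative skew).

-0.3922, left-skewed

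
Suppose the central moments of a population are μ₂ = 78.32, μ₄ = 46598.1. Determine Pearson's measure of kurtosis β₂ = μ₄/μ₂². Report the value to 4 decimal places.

μ₂² = 78.32² = 6134.02240
μ₄/μ₂² = 46598.1 / 6134.02240 = 7.59666
β₂ ≈ 7.5967

7.5967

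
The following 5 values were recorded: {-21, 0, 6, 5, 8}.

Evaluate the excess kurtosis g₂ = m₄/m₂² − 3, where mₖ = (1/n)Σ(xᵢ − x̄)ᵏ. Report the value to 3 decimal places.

-0.064

x̄ = -0.4000
Σ(xᵢ − x̄)² = 565.2000 ⇒ m₂ = 113.04000
Σ(xᵢ − x̄)⁴ = 187588.1760 ⇒ m₄ = 37517.63520
m₂² = 12778.04160
g₂ = m₄/m₂² − 3 = 2.93610 − 3 ≈ -0.064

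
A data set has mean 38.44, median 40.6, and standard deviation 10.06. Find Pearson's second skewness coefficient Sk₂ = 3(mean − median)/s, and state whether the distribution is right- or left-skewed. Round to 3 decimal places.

-0.644, left-skewed

Sk₂ = 3(38.44 − 40.6) / 10.06 = 3 × -2.1600 / 10.06
    = -6.4800 / 10.06 ≈ -0.644
Sk₂ < 0 ⇒ mean < median ⇒ left-skewed (negative skew).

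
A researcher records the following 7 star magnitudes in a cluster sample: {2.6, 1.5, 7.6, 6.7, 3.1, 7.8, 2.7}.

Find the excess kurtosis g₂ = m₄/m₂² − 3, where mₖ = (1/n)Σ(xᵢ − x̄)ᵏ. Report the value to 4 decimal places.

x̄ = 4.5714
Σ(xᵢ − x̄)² = 43.1143 ⇒ m₂ = 6.15918
Σ(xᵢ − x̄)⁴ = 334.3640 ⇒ m₄ = 47.76629
m₂² = 37.93554
g₂ = m₄/m₂² − 3 = 1.25914 − 3 ≈ -1.7409

-1.7409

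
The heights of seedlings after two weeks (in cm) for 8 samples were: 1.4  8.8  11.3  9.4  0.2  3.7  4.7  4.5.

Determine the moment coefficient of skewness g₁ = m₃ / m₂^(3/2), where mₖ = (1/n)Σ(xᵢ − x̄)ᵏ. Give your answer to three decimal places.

x̄ = (1.4 + 8.8 + 11.3 + 9.4 + 0.2 + 3.7 + 4.7 + 4.5) / 8 = 5.5000
deviations (xᵢ − x̄): -4.1000, 3.3000, 5.8000, 3.9000, -5.3000, -1.8000, -0.8000, -1.0000
Σ(xᵢ − x̄)² = 109.5200 ⇒ m₂ = 109.5200/8 = 13.69000
Σ(xᵢ − x̄)³ = 65.2260 ⇒ m₃ = 65.2260/8 = 8.15325
m₂^(3/2) = 13.69000^(1.5) = 50.65300
g₁ = m₃ / m₂^(3/2) = 8.15325 / 50.65300 ≈ 0.161

0.161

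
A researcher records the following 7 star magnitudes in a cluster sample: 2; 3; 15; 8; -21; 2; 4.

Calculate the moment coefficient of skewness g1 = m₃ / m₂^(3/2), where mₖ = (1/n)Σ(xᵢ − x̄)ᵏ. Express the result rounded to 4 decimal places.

-1.2421

x̄ = (2 + 3 + 15 + 8 - 21 + 2 + 4) / 7 = 1.8571
deviations (xᵢ − x̄): 0.1429, 1.1429, 13.1429, 6.1429, -22.8571, 0.1429, 2.1429
Σ(xᵢ − x̄)² = 738.8571 ⇒ m₂ = 738.8571/7 = 105.55102
Σ(xᵢ − x̄)³ = -9428.3265 ⇒ m₃ = -9428.3265/7 = -1346.90379
m₂^(3/2) = 105.55102^(1.5) = 1084.41035
g1 = m₃ / m₂^(3/2) = -1346.90379 / 1084.41035 ≈ -1.2421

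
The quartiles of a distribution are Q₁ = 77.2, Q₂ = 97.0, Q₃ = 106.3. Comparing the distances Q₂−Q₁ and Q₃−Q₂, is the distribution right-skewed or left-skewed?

Q₂ − Q₁ = 19.8;  Q₃ − Q₂ = 9.3
Q₂ − Q₁ > Q₃ − Q₂ ⇒ the lower half is more spread out ⇒ left-skewed.

left-skewed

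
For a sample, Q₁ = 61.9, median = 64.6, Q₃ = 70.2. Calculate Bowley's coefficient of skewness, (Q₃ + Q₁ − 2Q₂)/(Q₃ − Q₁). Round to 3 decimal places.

numerator: Q₃ + Q₁ − 2Q₂ = 70.2 + 61.9 − 2×64.6 = 2.9000
denominator: Q₃ − Q₁ = 70.2 − 61.9 = 8.3000
Bowley skewness = 2.9000 / 8.3000 ≈ 0.349

0.349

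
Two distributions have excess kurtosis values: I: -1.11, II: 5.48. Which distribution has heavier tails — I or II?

II

Higher excess kurtosis ⇒ heavier tails relative to the normal distribution.
-1.11 vs 5.48: the larger is 5.48, so II has heavier tails. (II is leptokurtic — heavier-than-normal tails; the other is platykurtic.)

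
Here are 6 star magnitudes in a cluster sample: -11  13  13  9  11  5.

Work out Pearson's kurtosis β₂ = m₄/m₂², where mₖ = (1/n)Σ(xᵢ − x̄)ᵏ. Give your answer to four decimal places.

x̄ = 6.6667
Σ(xᵢ − x̄)² = 419.3333 ⇒ m₂ = 69.88889
Σ(xᵢ − x̄)⁴ = 101021.1111 ⇒ m₄ = 16836.85185
m₂² = 4884.45679
β₂ = m₄/m₂² = 16836.85185 / 4884.45679 ≈ 3.4470

3.4470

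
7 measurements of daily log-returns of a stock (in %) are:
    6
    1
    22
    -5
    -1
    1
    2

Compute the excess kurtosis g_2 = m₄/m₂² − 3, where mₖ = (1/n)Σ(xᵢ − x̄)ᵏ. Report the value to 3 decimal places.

x̄ = 3.7143
Σ(xᵢ − x̄)² = 455.4286 ⇒ m₂ = 65.06122
Σ(xᵢ − x̄)⁴ = 118206.6356 ⇒ m₄ = 16886.66222
m₂² = 4232.96293
g_2 = m₄/m₂² − 3 = 3.98932 − 3 ≈ 0.989

0.989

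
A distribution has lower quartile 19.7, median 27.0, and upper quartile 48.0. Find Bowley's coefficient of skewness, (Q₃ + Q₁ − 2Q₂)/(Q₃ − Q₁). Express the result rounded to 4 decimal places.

numerator: Q₃ + Q₁ − 2Q₂ = 48.0 + 19.7 − 2×27.0 = 13.7000
denominator: Q₃ − Q₁ = 48.0 − 19.7 = 28.3000
Bowley skewness = 13.7000 / 28.3000 ≈ 0.4841

0.4841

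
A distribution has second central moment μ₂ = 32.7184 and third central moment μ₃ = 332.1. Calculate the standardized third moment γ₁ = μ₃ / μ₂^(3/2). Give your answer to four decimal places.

1.7745

σ = √μ₂ = √32.7184 = 5.72000
σ³ = μ₂^(3/2) = 187.14925
γ₁ = μ₃/σ³ = 332.1 / 187.14925 ≈ 1.7745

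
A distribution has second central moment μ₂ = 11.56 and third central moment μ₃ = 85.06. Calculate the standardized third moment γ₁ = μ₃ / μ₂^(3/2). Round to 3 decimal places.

σ = √μ₂ = √11.56 = 3.40000
σ³ = μ₂^(3/2) = 39.30400
γ₁ = μ₃/σ³ = 85.06 / 39.30400 ≈ 2.164

2.164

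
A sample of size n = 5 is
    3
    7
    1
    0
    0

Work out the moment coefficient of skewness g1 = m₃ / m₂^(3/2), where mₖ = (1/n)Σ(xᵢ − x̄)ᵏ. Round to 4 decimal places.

0.9594

x̄ = (3 + 7 + 1 + 0 + 0) / 5 = 2.2000
deviations (xᵢ − x̄): 0.8000, 4.8000, -1.2000, -2.2000, -2.2000
Σ(xᵢ − x̄)² = 34.8000 ⇒ m₂ = 34.8000/5 = 6.96000
Σ(xᵢ − x̄)³ = 88.0800 ⇒ m₃ = 88.0800/5 = 17.61600
m₂^(3/2) = 6.96000^(1.5) = 18.36174
g1 = m₃ / m₂^(3/2) = 17.61600 / 18.36174 ≈ 0.9594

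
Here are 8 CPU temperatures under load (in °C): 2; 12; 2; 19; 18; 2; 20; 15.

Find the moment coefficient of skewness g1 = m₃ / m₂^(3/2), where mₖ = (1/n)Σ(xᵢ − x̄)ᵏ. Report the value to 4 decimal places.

x̄ = (2 + 12 + 2 + 19 + 18 + 2 + 20 + 15) / 8 = 11.2500
deviations (xᵢ − x̄): -9.2500, 0.7500, -9.2500, 7.7500, 6.7500, -9.2500, 8.7500, 3.7500
Σ(xᵢ − x̄)² = 453.5000 ⇒ m₂ = 453.5000/8 = 56.68750
Σ(xᵢ − x̄)³ = -878.2500 ⇒ m₃ = -878.2500/8 = -109.78125
m₂^(3/2) = 56.68750^(1.5) = 426.80643
g1 = m₃ / m₂^(3/2) = -109.78125 / 426.80643 ≈ -0.2572

-0.2572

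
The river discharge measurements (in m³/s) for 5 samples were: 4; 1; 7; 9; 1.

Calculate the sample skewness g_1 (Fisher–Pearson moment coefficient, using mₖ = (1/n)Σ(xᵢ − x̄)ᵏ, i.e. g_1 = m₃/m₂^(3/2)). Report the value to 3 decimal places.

x̄ = (4 + 1 + 7 + 9 + 1) / 5 = 4.4000
deviations (xᵢ − x̄): -0.4000, -3.4000, 2.6000, 4.6000, -3.4000
Σ(xᵢ − x̄)² = 51.2000 ⇒ m₂ = 51.2000/5 = 10.24000
Σ(xᵢ − x̄)³ = 36.2400 ⇒ m₃ = 36.2400/5 = 7.24800
m₂^(3/2) = 10.24000^(1.5) = 32.76800
g_1 = m₃ / m₂^(3/2) = 7.24800 / 32.76800 ≈ 0.221

0.221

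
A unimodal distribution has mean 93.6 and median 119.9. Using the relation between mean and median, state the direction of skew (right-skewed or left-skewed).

mean − median = 93.6 − 119.9 = -26.3
mean < median ⇒ the longer tail is on the left ⇒ left-skewed (negatively skewed).

left-skewed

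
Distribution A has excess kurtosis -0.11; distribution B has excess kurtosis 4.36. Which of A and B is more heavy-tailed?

B

Higher excess kurtosis ⇒ heavier tails relative to the normal distribution.
-0.11 vs 4.36: the larger is 4.36, so B has heavier tails. (B is leptokurtic — heavier-than-normal tails; the other is platykurtic.)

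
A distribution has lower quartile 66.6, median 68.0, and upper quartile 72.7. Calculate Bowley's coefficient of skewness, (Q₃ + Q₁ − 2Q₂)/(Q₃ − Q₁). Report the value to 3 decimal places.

numerator: Q₃ + Q₁ − 2Q₂ = 72.7 + 66.6 − 2×68.0 = 3.3000
denominator: Q₃ − Q₁ = 72.7 − 66.6 = 6.1000
Bowley skewness = 3.3000 / 6.1000 ≈ 0.541

0.541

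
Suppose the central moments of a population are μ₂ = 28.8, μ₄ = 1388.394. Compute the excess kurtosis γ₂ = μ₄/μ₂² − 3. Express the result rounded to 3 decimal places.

-1.326

μ₂² = 28.8² = 829.44000
μ₄/μ₂² = 1388.394 / 829.44000 = 1.67389
γ₂ = 1.67389 − 3 ≈ -1.326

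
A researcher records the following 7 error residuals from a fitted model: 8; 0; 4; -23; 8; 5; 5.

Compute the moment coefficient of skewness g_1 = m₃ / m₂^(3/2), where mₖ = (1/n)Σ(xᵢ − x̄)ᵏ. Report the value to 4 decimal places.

-1.7930

x̄ = (8 + 0 + 4 - 23 + 8 + 5 + 5) / 7 = 1.0000
deviations (xᵢ − x̄): 7.0000, -1.0000, 3.0000, -24.0000, 7.0000, 4.0000, 4.0000
Σ(xᵢ − x̄)² = 716.0000 ⇒ m₂ = 716.0000/7 = 102.28571
Σ(xᵢ − x̄)³ = -12984.0000 ⇒ m₃ = -12984.0000/7 = -1854.85714
m₂^(3/2) = 102.28571^(1.5) = 1034.48089
g_1 = m₃ / m₂^(3/2) = -1854.85714 / 1034.48089 ≈ -1.7930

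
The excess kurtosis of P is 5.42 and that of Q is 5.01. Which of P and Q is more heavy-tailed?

P

Higher excess kurtosis ⇒ heavier tails relative to the normal distribution.
5.42 vs 5.01: the larger is 5.42, so P has heavier tails.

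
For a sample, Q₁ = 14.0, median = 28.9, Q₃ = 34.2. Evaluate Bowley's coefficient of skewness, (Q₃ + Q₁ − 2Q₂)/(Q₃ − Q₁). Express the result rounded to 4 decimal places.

-0.4752

numerator: Q₃ + Q₁ − 2Q₂ = 34.2 + 14.0 − 2×28.9 = -9.6000
denominator: Q₃ − Q₁ = 34.2 − 14.0 = 20.2000
Bowley skewness = -9.6000 / 20.2000 ≈ -0.4752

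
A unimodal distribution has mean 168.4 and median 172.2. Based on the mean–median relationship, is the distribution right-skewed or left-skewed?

left-skewed

mean − median = 168.4 − 172.2 = -3.8
mean < median ⇒ the longer tail is on the left ⇒ left-skewed (negatively skewed).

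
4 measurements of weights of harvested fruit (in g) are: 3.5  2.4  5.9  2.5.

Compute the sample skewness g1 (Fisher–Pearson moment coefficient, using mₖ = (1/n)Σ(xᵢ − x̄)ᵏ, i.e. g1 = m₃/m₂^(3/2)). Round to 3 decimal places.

x̄ = (3.5 + 2.4 + 5.9 + 2.5) / 4 = 3.5750
deviations (xᵢ − x̄): -0.0750, -1.1750, 2.3250, -1.0750
Σ(xᵢ − x̄)² = 7.9475 ⇒ m₂ = 7.9475/4 = 1.98688
Σ(xᵢ − x̄)³ = 9.7031 ⇒ m₃ = 9.7031/4 = 2.42578
m₂^(3/2) = 1.98688^(1.5) = 2.80063
g1 = m₃ / m₂^(3/2) = 2.42578 / 2.80063 ≈ 0.866

0.866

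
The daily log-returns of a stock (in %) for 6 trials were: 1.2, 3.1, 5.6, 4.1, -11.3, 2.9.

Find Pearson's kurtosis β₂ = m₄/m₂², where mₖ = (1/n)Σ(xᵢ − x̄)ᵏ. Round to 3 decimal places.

x̄ = 0.9333
Σ(xᵢ − x̄)² = 190.0933 ⇒ m₂ = 31.68222
Σ(xᵢ − x̄)⁴ = 23008.2832 ⇒ m₄ = 3834.71387
m₂² = 1003.76320
β₂ = m₄/m₂² = 3834.71387 / 1003.76320 ≈ 3.820

3.820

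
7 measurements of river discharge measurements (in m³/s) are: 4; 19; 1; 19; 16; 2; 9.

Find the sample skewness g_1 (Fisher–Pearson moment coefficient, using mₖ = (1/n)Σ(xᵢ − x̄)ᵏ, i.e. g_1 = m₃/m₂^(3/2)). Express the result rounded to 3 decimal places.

0.077

x̄ = (4 + 19 + 1 + 19 + 16 + 2 + 9) / 7 = 10.0000
deviations (xᵢ − x̄): -6.0000, 9.0000, -9.0000, 9.0000, 6.0000, -8.0000, -1.0000
Σ(xᵢ − x̄)² = 380.0000 ⇒ m₂ = 380.0000/7 = 54.28571
Σ(xᵢ − x̄)³ = 216.0000 ⇒ m₃ = 216.0000/7 = 30.85714
m₂^(3/2) = 54.28571^(1.5) = 399.97084
g_1 = m₃ / m₂^(3/2) = 30.85714 / 399.97084 ≈ 0.077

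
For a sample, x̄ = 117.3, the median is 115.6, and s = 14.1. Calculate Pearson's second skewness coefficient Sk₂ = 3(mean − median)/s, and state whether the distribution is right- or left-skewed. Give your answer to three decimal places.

Sk₂ = 3(117.3 − 115.6) / 14.1 = 3 × 1.7000 / 14.1
    = 5.1000 / 14.1 ≈ 0.362
Sk₂ > 0 ⇒ mean > median ⇒ right-skewed (positive skew).

0.362, right-skewed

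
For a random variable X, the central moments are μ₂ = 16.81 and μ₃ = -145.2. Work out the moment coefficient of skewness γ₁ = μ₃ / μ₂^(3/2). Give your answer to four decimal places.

σ = √μ₂ = √16.81 = 4.10000
σ³ = μ₂^(3/2) = 68.92100
γ₁ = μ₃/σ³ = -145.2 / 68.92100 ≈ -2.1068

-2.1068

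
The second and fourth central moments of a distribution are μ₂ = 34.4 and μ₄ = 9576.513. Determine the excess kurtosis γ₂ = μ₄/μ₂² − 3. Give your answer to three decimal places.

μ₂² = 34.4² = 1183.36000
μ₄/μ₂² = 9576.513 / 1183.36000 = 8.09265
γ₂ = 8.09265 − 3 ≈ 5.093

5.093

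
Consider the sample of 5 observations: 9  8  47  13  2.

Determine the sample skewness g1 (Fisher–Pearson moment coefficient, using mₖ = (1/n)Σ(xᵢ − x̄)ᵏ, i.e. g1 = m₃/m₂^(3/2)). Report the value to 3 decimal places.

1.317

x̄ = (9 + 8 + 47 + 13 + 2) / 5 = 15.8000
deviations (xᵢ − x̄): -6.8000, -7.8000, 31.2000, -2.8000, -13.8000
Σ(xᵢ − x̄)² = 1278.8000 ⇒ m₂ = 1278.8000/5 = 255.76000
Σ(xᵢ − x̄)³ = 26932.3200 ⇒ m₃ = 26932.3200/5 = 5386.46400
m₂^(3/2) = 255.76000^(1.5) = 4090.24135
g1 = m₃ / m₂^(3/2) = 5386.46400 / 4090.24135 ≈ 1.317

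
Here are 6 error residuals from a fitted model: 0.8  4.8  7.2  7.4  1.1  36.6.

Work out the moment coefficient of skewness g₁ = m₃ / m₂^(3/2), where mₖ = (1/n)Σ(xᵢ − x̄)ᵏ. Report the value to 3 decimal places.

x̄ = (0.8 + 4.8 + 7.2 + 7.4 + 1.1 + 36.6) / 6 = 9.6500
deviations (xᵢ − x̄): -8.8500, -4.8500, -2.4500, -2.2500, -8.5500, 26.9500
Σ(xᵢ − x̄)² = 912.3150 ⇒ m₂ = 912.3150/6 = 152.05250
Σ(xᵢ − x̄)³ = 18115.4910 ⇒ m₃ = 18115.4910/6 = 3019.24850
m₂^(3/2) = 152.05250^(1.5) = 1874.95284
g₁ = m₃ / m₂^(3/2) = 3019.24850 / 1874.95284 ≈ 1.610

1.610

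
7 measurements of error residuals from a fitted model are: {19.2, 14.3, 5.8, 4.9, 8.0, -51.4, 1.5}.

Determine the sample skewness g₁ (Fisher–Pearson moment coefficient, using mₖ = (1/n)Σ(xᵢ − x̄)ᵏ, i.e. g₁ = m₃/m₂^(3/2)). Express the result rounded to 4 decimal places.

-1.7594

x̄ = (19.2 + 14.3 + 5.8 + 4.9 + 8.0 - 51.4 + 1.5) / 7 = 0.3286
deviations (xᵢ − x̄): 18.8714, 13.9714, 5.4714, 4.5714, 7.6714, -51.7286, 1.1714
Σ(xᵢ − x̄)² = 3338.2343 ⇒ m₂ = 3338.2343/7 = 476.89061
Σ(xᵢ − x̄)³ = -128257.3065 ⇒ m₃ = -128257.3065/7 = -18322.47236
m₂^(3/2) = 476.89061^(1.5) = 10414.25386
g₁ = m₃ / m₂^(3/2) = -18322.47236 / 10414.25386 ≈ -1.7594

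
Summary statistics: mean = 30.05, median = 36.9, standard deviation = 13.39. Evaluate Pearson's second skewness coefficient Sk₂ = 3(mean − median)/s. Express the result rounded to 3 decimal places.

Sk₂ = 3(30.05 − 36.9) / 13.39 = 3 × -6.8500 / 13.39
    = -20.5500 / 13.39 ≈ -1.535

-1.535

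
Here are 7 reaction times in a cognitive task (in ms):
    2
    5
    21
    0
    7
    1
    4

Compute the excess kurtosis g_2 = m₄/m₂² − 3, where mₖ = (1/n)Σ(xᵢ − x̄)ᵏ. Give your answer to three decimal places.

x̄ = 5.7143
Σ(xᵢ − x̄)² = 307.4286 ⇒ m₂ = 43.91837
Σ(xᵢ − x̄)⁴ = 56355.8601 ⇒ m₄ = 8050.83715
m₂² = 1928.82299
g_2 = m₄/m₂² − 3 = 4.17396 − 3 ≈ 1.174

1.174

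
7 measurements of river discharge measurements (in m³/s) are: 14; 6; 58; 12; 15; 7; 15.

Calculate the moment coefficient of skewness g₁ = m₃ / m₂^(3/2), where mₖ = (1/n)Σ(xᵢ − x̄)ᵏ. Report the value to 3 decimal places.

x̄ = (14 + 6 + 58 + 12 + 15 + 7 + 15) / 7 = 18.1429
deviations (xᵢ − x̄): -4.1429, -12.1429, 39.8571, -6.1429, -3.1429, -11.1429, -3.1429
Σ(xᵢ − x̄)² = 1934.8571 ⇒ m₂ = 1934.8571/7 = 276.40816
Σ(xᵢ − x̄)³ = 59777.7551 ⇒ m₃ = 59777.7551/7 = 8539.67930
m₂^(3/2) = 276.40816^(1.5) = 4595.43151
g₁ = m₃ / m₂^(3/2) = 8539.67930 / 4595.43151 ≈ 1.858

1.858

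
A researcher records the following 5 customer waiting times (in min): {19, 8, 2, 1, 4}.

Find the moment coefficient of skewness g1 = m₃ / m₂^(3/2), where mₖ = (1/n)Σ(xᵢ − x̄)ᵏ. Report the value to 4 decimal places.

1.0583

x̄ = (19 + 8 + 2 + 1 + 4) / 5 = 6.8000
deviations (xᵢ − x̄): 12.2000, 1.2000, -4.8000, -5.8000, -2.8000
Σ(xᵢ − x̄)² = 214.8000 ⇒ m₂ = 214.8000/5 = 42.96000
Σ(xᵢ − x̄)³ = 1489.9200 ⇒ m₃ = 1489.9200/5 = 297.98400
m₂^(3/2) = 42.96000^(1.5) = 281.57650
g1 = m₃ / m₂^(3/2) = 297.98400 / 281.57650 ≈ 1.0583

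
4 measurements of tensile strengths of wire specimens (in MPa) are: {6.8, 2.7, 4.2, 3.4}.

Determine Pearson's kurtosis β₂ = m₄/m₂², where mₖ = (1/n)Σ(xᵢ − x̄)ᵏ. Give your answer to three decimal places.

2.045

x̄ = 4.2750
Σ(xᵢ − x̄)² = 9.6275 ⇒ m₂ = 2.40688
Σ(xᵢ − x̄)⁴ = 47.3883 ⇒ m₄ = 11.84708
m₂² = 5.79305
β₂ = m₄/m₂² = 11.84708 / 5.79305 ≈ 2.045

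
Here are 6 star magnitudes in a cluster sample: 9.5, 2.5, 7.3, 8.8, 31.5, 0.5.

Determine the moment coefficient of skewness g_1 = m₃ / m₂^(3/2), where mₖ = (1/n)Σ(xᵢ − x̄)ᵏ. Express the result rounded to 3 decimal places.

x̄ = (9.5 + 2.5 + 7.3 + 8.8 + 31.5 + 0.5) / 6 = 10.0167
deviations (xᵢ − x̄): -0.5167, -7.5167, -2.7167, -1.2167, 21.4833, -9.5167
Σ(xᵢ − x̄)² = 617.7283 ⇒ m₂ = 617.7283/6 = 102.95472
Σ(xᵢ − x̄)³ = 8606.7026 ⇒ m₃ = 8606.7026/6 = 1434.45043
m₂^(3/2) = 102.95472^(1.5) = 1044.64663
g_1 = m₃ / m₂^(3/2) = 1434.45043 / 1044.64663 ≈ 1.373

1.373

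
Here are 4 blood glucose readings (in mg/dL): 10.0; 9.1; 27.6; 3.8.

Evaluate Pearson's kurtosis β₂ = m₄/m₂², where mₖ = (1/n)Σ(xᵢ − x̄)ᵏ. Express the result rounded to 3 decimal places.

2.189

x̄ = 12.6250
Σ(xᵢ − x̄)² = 321.4475 ⇒ m₂ = 80.36188
Σ(xᵢ − x̄)⁴ = 56555.6114 ⇒ m₄ = 14138.90286
m₂² = 6458.03095
β₂ = m₄/m₂² = 14138.90286 / 6458.03095 ≈ 2.189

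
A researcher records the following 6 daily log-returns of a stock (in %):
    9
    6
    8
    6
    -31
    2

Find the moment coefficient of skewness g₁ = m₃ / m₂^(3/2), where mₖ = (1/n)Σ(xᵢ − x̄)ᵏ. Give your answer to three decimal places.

x̄ = (9 + 6 + 8 + 6 - 31 + 2) / 6 = 0.0000
deviations (xᵢ − x̄): 9.0000, 6.0000, 8.0000, 6.0000, -31.0000, 2.0000
Σ(xᵢ − x̄)² = 1182.0000 ⇒ m₂ = 1182.0000/6 = 197.00000
Σ(xᵢ − x̄)³ = -28110.0000 ⇒ m₃ = -28110.0000/6 = -4685.00000
m₂^(3/2) = 197.00000^(1.5) = 2765.02676
g₁ = m₃ / m₂^(3/2) = -4685.00000 / 2765.02676 ≈ -1.694

-1.694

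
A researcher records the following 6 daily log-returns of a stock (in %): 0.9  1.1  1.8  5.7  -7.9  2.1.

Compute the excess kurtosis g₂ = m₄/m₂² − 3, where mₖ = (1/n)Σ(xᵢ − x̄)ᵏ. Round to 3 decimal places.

0.404

x̄ = 0.6167
Σ(xᵢ − x̄)² = 102.2883 ⇒ m₂ = 17.04806
Σ(xᵢ − x̄)⁴ = 5935.7077 ⇒ m₄ = 989.28462
m₂² = 290.63620
g₂ = m₄/m₂² − 3 = 3.40386 − 3 ≈ 0.404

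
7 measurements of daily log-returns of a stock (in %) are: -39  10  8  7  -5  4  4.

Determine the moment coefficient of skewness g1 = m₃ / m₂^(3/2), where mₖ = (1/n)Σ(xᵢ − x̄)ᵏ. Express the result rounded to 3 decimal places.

-1.738

x̄ = (-39 + 10 + 8 + 7 - 5 + 4 + 4) / 7 = -1.5714
deviations (xᵢ − x̄): -37.4286, 11.5714, 9.5714, 8.5714, -3.4286, 5.5714, 5.5714
Σ(xᵢ − x̄)² = 1773.7143 ⇒ m₂ = 1773.7143/7 = 253.38776
Σ(xᵢ − x̄)³ = -49072.0408 ⇒ m₃ = -49072.0408/7 = -7010.29155
m₂^(3/2) = 253.38776^(1.5) = 4033.46633
g1 = m₃ / m₂^(3/2) = -7010.29155 / 4033.46633 ≈ -1.738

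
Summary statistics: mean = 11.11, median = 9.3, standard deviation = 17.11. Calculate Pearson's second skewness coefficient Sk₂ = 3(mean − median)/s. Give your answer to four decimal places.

0.3174

Sk₂ = 3(11.11 − 9.3) / 17.11 = 3 × 1.8100 / 17.11
    = 5.4300 / 17.11 ≈ 0.3174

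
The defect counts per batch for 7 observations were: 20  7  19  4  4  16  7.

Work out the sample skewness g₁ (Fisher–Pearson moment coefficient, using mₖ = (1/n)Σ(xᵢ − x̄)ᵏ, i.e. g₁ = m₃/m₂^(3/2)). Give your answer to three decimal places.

0.281

x̄ = (20 + 7 + 19 + 4 + 4 + 16 + 7) / 7 = 11.0000
deviations (xᵢ − x̄): 9.0000, -4.0000, 8.0000, -7.0000, -7.0000, 5.0000, -4.0000
Σ(xᵢ − x̄)² = 300.0000 ⇒ m₂ = 300.0000/7 = 42.85714
Σ(xᵢ − x̄)³ = 552.0000 ⇒ m₃ = 552.0000/7 = 78.85714
m₂^(3/2) = 42.85714^(1.5) = 280.56586
g₁ = m₃ / m₂^(3/2) = 78.85714 / 280.56586 ≈ 0.281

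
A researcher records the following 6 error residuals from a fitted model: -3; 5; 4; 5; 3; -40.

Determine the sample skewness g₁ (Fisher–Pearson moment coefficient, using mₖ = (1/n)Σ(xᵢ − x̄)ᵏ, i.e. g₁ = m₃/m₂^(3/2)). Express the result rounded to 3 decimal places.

-1.682

x̄ = (-3 + 5 + 4 + 5 + 3 - 40) / 6 = -4.3333
deviations (xᵢ − x̄): 1.3333, 9.3333, 8.3333, 9.3333, 7.3333, -35.6667
Σ(xᵢ − x̄)² = 1571.3333 ⇒ m₂ = 1571.3333/6 = 261.88889
Σ(xᵢ − x̄)³ = -42770.4444 ⇒ m₃ = -42770.4444/6 = -7128.40741
m₂^(3/2) = 261.88889^(1.5) = 4238.14303
g₁ = m₃ / m₂^(3/2) = -7128.40741 / 4238.14303 ≈ -1.682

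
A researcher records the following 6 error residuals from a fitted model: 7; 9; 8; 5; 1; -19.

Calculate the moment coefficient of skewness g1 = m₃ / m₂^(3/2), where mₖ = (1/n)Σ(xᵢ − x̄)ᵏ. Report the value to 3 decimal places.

-1.525

x̄ = (7 + 9 + 8 + 5 + 1 - 19) / 6 = 1.8333
deviations (xᵢ − x̄): 5.1667, 7.1667, 6.1667, 3.1667, -0.8333, -20.8333
Σ(xᵢ − x̄)² = 560.8333 ⇒ m₂ = 560.8333/6 = 93.47222
Σ(xᵢ − x̄)³ = -8270.5556 ⇒ m₃ = -8270.5556/6 = -1378.42593
m₂^(3/2) = 93.47222^(1.5) = 903.69910
g1 = m₃ / m₂^(3/2) = -1378.42593 / 903.69910 ≈ -1.525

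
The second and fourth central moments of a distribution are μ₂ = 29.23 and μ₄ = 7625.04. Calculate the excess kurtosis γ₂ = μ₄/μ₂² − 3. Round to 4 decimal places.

μ₂² = 29.23² = 854.39290
μ₄/μ₂² = 7625.04 / 854.39290 = 8.92451
γ₂ = 8.92451 − 3 ≈ 5.9245

5.9245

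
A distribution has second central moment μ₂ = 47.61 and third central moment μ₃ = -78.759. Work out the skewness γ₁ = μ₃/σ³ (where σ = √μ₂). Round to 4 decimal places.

-0.2397

σ = √μ₂ = √47.61 = 6.90000
σ³ = μ₂^(3/2) = 328.50900
γ₁ = μ₃/σ³ = -78.759 / 328.50900 ≈ -0.2397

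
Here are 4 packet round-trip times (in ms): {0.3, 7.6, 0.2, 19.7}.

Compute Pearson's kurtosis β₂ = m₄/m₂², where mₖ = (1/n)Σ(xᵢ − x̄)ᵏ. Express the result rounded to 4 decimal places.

x̄ = 6.9500
Σ(xᵢ − x̄)² = 252.7700 ⇒ m₂ = 63.19250
Σ(xᵢ − x̄)⁴ = 30458.3158 ⇒ m₄ = 7614.57896
m₂² = 3993.29206
β₂ = m₄/m₂² = 7614.57896 / 3993.29206 ≈ 1.9068

1.9068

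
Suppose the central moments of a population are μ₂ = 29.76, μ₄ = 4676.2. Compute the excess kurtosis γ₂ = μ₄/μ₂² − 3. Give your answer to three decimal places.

2.280

μ₂² = 29.76² = 885.65760
μ₄/μ₂² = 4676.2 / 885.65760 = 5.27992
γ₂ = 5.27992 − 3 ≈ 2.280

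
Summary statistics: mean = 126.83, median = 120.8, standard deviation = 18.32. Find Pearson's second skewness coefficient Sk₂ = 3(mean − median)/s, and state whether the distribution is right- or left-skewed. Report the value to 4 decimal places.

Sk₂ = 3(126.83 − 120.8) / 18.32 = 3 × 6.0300 / 18.32
    = 18.0900 / 18.32 ≈ 0.9874
Sk₂ > 0 ⇒ mean > median ⇒ right-skewed (positive skew).

0.9874, right-skewed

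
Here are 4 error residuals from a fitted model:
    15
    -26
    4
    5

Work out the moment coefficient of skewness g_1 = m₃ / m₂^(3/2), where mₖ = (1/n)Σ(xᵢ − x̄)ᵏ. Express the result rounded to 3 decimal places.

x̄ = (15 - 26 + 4 + 5) / 4 = -0.5000
deviations (xᵢ − x̄): 15.5000, -25.5000, 4.5000, 5.5000
Σ(xᵢ − x̄)² = 941.0000 ⇒ m₂ = 941.0000/4 = 235.25000
Σ(xᵢ − x̄)³ = -12600.0000 ⇒ m₃ = -12600.0000/4 = -3150.00000
m₂^(3/2) = 235.25000^(1.5) = 3608.23195
g_1 = m₃ / m₂^(3/2) = -3150.00000 / 3608.23195 ≈ -0.873

-0.873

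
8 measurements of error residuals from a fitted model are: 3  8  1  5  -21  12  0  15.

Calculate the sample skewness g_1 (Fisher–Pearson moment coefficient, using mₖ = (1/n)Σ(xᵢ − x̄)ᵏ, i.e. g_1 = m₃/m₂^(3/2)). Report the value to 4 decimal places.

-1.2660

x̄ = (3 + 8 + 1 + 5 - 21 + 12 + 0 + 15) / 8 = 2.8750
deviations (xᵢ − x̄): 0.1250, 5.1250, -1.8750, 2.1250, -23.8750, 9.1250, -2.8750, 12.1250
Σ(xᵢ − x̄)² = 842.8750 ⇒ m₂ = 842.8750/8 = 105.35938
Σ(xᵢ − x̄)³ = -10952.9063 ⇒ m₃ = -10952.9063/8 = -1369.11328
m₂^(3/2) = 105.35938^(1.5) = 1081.45830
g_1 = m₃ / m₂^(3/2) = -1369.11328 / 1081.45830 ≈ -1.2660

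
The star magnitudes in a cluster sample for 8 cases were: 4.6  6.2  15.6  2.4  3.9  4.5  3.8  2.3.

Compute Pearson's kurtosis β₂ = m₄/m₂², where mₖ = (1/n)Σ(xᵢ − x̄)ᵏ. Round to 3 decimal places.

5.225

x̄ = 5.4125
Σ(xᵢ − x̄)² = 129.5487 ⇒ m₂ = 16.19359
Σ(xᵢ − x̄)⁴ = 10961.0757 ⇒ m₄ = 1370.13446
m₂² = 262.23248
β₂ = m₄/m₂² = 1370.13446 / 262.23248 ≈ 5.225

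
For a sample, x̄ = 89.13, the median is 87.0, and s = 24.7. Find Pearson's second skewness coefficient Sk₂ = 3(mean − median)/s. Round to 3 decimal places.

Sk₂ = 3(89.13 − 87.0) / 24.7 = 3 × 2.1300 / 24.7
    = 6.3900 / 24.7 ≈ 0.259

0.259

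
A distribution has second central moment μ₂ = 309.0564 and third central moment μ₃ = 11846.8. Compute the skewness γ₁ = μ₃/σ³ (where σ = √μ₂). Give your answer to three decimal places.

σ = √μ₂ = √309.0564 = 17.58000
σ³ = μ₂^(3/2) = 5433.21151
γ₁ = μ₃/σ³ = 11846.8 / 5433.21151 ≈ 2.180

2.180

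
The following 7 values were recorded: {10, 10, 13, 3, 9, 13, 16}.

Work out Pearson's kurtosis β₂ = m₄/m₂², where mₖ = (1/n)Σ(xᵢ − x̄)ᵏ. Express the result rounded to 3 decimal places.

2.862

x̄ = 10.5714
Σ(xᵢ − x̄)² = 101.7143 ⇒ m₂ = 14.53061
Σ(xᵢ − x̄)⁴ = 4230.6589 ⇒ m₄ = 604.37984
m₂² = 211.13869
β₂ = m₄/m₂² = 604.37984 / 211.13869 ≈ 2.862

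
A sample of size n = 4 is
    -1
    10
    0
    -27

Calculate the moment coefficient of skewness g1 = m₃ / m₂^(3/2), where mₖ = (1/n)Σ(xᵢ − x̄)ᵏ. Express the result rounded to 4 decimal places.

-0.8008

x̄ = (-1 + 10 + 0 - 27) / 4 = -4.5000
deviations (xᵢ − x̄): 3.5000, 14.5000, 4.5000, -22.5000
Σ(xᵢ − x̄)² = 749.0000 ⇒ m₂ = 749.0000/4 = 187.25000
Σ(xᵢ − x̄)³ = -8208.0000 ⇒ m₃ = -8208.0000/4 = -2052.00000
m₂^(3/2) = 187.25000^(1.5) = 2562.31630
g1 = m₃ / m₂^(3/2) = -2052.00000 / 2562.31630 ≈ -0.8008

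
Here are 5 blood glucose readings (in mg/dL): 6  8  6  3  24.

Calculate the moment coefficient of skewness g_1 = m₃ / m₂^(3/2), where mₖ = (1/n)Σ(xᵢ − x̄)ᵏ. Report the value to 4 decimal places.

1.3270

x̄ = (6 + 8 + 6 + 3 + 24) / 5 = 9.4000
deviations (xᵢ − x̄): -3.4000, -1.4000, -3.4000, -6.4000, 14.6000
Σ(xᵢ − x̄)² = 279.2000 ⇒ m₂ = 279.2000/5 = 55.84000
Σ(xᵢ − x̄)³ = 2768.6400 ⇒ m₃ = 2768.6400/5 = 553.72800
m₂^(3/2) = 55.84000^(1.5) = 417.27092
g_1 = m₃ / m₂^(3/2) = 553.72800 / 417.27092 ≈ 1.3270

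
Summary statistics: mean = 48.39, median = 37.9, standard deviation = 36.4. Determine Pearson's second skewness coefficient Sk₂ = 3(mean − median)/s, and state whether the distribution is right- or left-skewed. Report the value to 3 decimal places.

0.865, right-skewed

Sk₂ = 3(48.39 − 37.9) / 36.4 = 3 × 10.4900 / 36.4
    = 31.4700 / 36.4 ≈ 0.865
Sk₂ > 0 ⇒ mean > median ⇒ right-skewed (positive skew).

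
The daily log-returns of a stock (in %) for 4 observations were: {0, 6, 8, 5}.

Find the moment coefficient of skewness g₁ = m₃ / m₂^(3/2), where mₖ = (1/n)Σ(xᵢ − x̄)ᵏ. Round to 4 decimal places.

x̄ = (0 + 6 + 8 + 5) / 4 = 4.7500
deviations (xᵢ − x̄): -4.7500, 1.2500, 3.2500, 0.2500
Σ(xᵢ − x̄)² = 34.7500 ⇒ m₂ = 34.7500/4 = 8.68750
Σ(xᵢ − x̄)³ = -70.8750 ⇒ m₃ = -70.8750/4 = -17.71875
m₂^(3/2) = 8.68750^(1.5) = 25.60603
g₁ = m₃ / m₂^(3/2) = -17.71875 / 25.60603 ≈ -0.6920

-0.6920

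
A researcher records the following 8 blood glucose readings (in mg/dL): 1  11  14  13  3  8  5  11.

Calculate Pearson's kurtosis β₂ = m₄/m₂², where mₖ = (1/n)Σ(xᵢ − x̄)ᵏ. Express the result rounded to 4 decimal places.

1.6412

x̄ = 8.2500
Σ(xᵢ − x̄)² = 161.5000 ⇒ m₂ = 20.18750
Σ(xᵢ − x̄)⁴ = 5350.6563 ⇒ m₄ = 668.83203
m₂² = 407.53516
β₂ = m₄/m₂² = 668.83203 / 407.53516 ≈ 1.6412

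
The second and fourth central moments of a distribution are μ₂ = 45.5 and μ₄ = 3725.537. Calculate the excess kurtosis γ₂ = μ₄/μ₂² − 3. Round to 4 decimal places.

-1.2004

μ₂² = 45.5² = 2070.25000
μ₄/μ₂² = 3725.537 / 2070.25000 = 1.79956
γ₂ = 1.79956 − 3 ≈ -1.2004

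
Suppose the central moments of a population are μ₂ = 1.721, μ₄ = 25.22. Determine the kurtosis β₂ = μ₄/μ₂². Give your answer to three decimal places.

μ₂² = 1.721² = 2.96184
μ₄/μ₂² = 25.22 / 2.96184 = 8.51497
β₂ ≈ 8.515

8.515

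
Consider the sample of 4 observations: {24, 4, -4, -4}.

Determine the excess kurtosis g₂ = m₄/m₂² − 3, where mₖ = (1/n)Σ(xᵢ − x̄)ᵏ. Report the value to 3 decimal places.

x̄ = 5.0000
Σ(xᵢ − x̄)² = 524.0000 ⇒ m₂ = 131.00000
Σ(xᵢ − x̄)⁴ = 143444.0000 ⇒ m₄ = 35861.00000
m₂² = 17161.00000
g₂ = m₄/m₂² − 3 = 2.08968 − 3 ≈ -0.910

-0.910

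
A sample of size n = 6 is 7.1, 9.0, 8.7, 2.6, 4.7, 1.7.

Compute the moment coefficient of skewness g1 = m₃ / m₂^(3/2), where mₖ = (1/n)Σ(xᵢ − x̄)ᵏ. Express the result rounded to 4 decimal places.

x̄ = (7.1 + 9.0 + 8.7 + 2.6 + 4.7 + 1.7) / 6 = 5.6333
deviations (xᵢ − x̄): 1.4667, 3.3667, 3.0667, -3.0333, -0.9333, -3.9333
Σ(xᵢ − x̄)² = 48.4333 ⇒ m₂ = 48.4333/6 = 8.07222
Σ(xᵢ − x̄)³ = -19.4216 ⇒ m₃ = -19.4216/6 = -3.23693
m₂^(3/2) = 8.07222^(1.5) = 22.93452
g1 = m₃ / m₂^(3/2) = -3.23693 / 22.93452 ≈ -0.1411

-0.1411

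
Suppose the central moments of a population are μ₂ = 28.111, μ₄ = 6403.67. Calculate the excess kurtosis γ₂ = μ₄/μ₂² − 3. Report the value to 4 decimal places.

μ₂² = 28.111² = 790.22832
μ₄/μ₂² = 6403.67 / 790.22832 = 8.10357
γ₂ = 8.10357 − 3 ≈ 5.1036

5.1036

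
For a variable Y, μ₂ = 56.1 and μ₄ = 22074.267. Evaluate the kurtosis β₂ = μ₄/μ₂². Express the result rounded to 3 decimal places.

7.014

μ₂² = 56.1² = 3147.21000
μ₄/μ₂² = 22074.267 / 3147.21000 = 7.01392
β₂ ≈ 7.014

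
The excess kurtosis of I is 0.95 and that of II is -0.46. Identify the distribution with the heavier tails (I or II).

I

Higher excess kurtosis ⇒ heavier tails relative to the normal distribution.
0.95 vs -0.46: the larger is 0.95, so I has heavier tails. (I is leptokurtic — heavier-than-normal tails; the other is platykurtic.)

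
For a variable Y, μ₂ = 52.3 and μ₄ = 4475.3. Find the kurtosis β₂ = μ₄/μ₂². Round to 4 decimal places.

1.6361

μ₂² = 52.3² = 2735.29000
μ₄/μ₂² = 4475.3 / 2735.29000 = 1.63613
β₂ ≈ 1.6361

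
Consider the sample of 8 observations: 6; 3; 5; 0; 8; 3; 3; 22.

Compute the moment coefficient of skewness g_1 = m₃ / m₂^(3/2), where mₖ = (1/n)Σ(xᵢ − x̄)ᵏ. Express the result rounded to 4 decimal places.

1.7321

x̄ = (6 + 3 + 5 + 0 + 8 + 3 + 3 + 22) / 8 = 6.2500
deviations (xᵢ − x̄): -0.2500, -3.2500, -1.2500, -6.2500, 1.7500, -3.2500, -3.2500, 15.7500
Σ(xᵢ − x̄)² = 323.5000 ⇒ m₂ = 323.5000/8 = 40.43750
Σ(xᵢ − x̄)³ = 3563.2500 ⇒ m₃ = 3563.2500/8 = 445.40625
m₂^(3/2) = 40.43750^(1.5) = 257.14403
g_1 = m₃ / m₂^(3/2) = 445.40625 / 257.14403 ≈ 1.7321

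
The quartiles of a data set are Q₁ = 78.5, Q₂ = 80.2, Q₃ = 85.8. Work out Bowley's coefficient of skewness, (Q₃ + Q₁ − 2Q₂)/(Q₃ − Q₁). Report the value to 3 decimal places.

0.534

numerator: Q₃ + Q₁ − 2Q₂ = 85.8 + 78.5 − 2×80.2 = 3.9000
denominator: Q₃ − Q₁ = 85.8 − 78.5 = 7.3000
Bowley skewness = 3.9000 / 7.3000 ≈ 0.534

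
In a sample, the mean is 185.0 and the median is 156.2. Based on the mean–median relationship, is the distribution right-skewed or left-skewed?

mean − median = 185.0 − 156.2 = 28.8
mean > median ⇒ the longer tail is on the right ⇒ right-skewed (positively skewed).

right-skewed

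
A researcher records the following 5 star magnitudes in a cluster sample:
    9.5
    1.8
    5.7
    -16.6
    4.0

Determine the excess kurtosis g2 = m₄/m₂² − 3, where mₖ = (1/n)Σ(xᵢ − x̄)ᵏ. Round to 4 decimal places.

x̄ = 0.8800
Σ(xᵢ − x̄)² = 413.6680 ⇒ m₂ = 82.73360
Σ(xᵢ − x̄)⁴ = 99517.4101 ⇒ m₄ = 19903.48203
m₂² = 6844.84857
g2 = m₄/m₂² − 3 = 2.90780 − 3 ≈ -0.0922

-0.0922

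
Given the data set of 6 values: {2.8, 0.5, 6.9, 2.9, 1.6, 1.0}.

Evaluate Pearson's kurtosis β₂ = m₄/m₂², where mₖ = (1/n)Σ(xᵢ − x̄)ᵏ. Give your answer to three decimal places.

x̄ = 2.6167
Σ(xᵢ − x̄)² = 26.5883 ⇒ m₂ = 4.43139
Σ(xᵢ − x̄)⁴ = 364.5901 ⇒ m₄ = 60.76502
m₂² = 19.63721
β₂ = m₄/m₂² = 60.76502 / 19.63721 ≈ 3.094

3.094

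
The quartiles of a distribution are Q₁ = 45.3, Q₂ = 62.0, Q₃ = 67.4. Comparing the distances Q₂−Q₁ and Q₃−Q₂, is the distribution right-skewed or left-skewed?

Q₂ − Q₁ = 16.7;  Q₃ − Q₂ = 5.4
Q₂ − Q₁ > Q₃ − Q₂ ⇒ the lower half is more spread out ⇒ left-skewed.

left-skewed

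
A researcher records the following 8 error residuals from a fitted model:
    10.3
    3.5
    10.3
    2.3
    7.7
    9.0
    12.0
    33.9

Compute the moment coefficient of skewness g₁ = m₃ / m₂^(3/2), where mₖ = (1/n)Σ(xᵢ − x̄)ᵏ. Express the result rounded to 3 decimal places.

x̄ = (10.3 + 3.5 + 10.3 + 2.3 + 7.7 + 9.0 + 12.0 + 33.9) / 8 = 11.1250
deviations (xᵢ − x̄): -0.8250, -7.6250, -0.8250, -8.8250, -3.4250, -2.1250, 0.8750, 22.7750
Σ(xᵢ − x̄)² = 673.0950 ⇒ m₂ = 673.0950/8 = 84.13687
Σ(xᵢ − x̄)³ = 10632.5617 ⇒ m₃ = 10632.5617/8 = 1329.07022
m₂^(3/2) = 84.13687^(1.5) = 771.75520
g₁ = m₃ / m₂^(3/2) = 1329.07022 / 771.75520 ≈ 1.722

1.722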